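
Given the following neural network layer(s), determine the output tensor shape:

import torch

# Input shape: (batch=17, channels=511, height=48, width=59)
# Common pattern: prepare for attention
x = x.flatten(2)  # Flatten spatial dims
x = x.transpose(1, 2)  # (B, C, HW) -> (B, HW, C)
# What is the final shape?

Input shape: (17, 511, 48, 59)
  -> after flatten(2): (17, 511, 2832)
Output shape: (17, 2832, 511)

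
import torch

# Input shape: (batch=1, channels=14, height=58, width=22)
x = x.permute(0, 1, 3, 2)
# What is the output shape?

Input shape: (1, 14, 58, 22)
Output shape: (1, 14, 22, 58)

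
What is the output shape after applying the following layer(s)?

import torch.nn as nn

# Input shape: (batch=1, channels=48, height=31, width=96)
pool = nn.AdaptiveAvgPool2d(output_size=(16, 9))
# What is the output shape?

Input shape: (1, 48, 31, 96)
Output shape: (1, 48, 16, 9)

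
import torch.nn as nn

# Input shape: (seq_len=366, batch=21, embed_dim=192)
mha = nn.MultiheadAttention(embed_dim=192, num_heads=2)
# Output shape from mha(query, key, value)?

Input shape: (366, 21, 192)
Output shape: (366, 21, 192)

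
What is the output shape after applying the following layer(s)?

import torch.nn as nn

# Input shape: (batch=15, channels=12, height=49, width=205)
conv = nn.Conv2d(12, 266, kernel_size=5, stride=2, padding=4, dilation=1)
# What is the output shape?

Input shape: (15, 12, 49, 205)
Output shape: (15, 266, 27, 105)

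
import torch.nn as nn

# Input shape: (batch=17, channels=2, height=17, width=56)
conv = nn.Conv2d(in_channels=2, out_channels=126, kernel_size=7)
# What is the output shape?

Input shape: (17, 2, 17, 56)
Output shape: (17, 126, 11, 50)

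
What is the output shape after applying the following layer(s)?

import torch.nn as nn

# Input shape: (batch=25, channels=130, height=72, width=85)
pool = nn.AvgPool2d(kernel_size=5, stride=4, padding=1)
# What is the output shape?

Input shape: (25, 130, 72, 85)
Output shape: (25, 130, 18, 21)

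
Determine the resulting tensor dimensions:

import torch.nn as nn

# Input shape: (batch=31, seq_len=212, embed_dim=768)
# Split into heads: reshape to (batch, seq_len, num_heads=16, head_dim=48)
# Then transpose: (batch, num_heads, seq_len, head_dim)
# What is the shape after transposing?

Input shape: (31, 212, 768)
  -> after reshape: (31, 212, 16, 48)
Output shape: (31, 16, 212, 48)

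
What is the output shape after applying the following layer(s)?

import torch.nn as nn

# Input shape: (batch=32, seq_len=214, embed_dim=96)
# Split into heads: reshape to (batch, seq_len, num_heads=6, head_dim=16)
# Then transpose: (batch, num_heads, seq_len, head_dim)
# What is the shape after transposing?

Input shape: (32, 214, 96)
  -> after reshape: (32, 214, 6, 16)
Output shape: (32, 6, 214, 16)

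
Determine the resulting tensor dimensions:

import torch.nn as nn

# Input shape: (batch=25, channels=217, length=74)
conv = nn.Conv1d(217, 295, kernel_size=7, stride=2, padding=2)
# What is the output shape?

Input shape: (25, 217, 74)
Output shape: (25, 295, 36)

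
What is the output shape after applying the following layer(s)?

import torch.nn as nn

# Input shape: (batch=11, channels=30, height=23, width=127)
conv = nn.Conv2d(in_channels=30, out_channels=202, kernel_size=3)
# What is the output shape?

Input shape: (11, 30, 23, 127)
Output shape: (11, 202, 21, 125)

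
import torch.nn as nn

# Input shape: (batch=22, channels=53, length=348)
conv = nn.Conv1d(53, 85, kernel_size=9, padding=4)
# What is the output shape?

Input shape: (22, 53, 348)
Output shape: (22, 85, 348)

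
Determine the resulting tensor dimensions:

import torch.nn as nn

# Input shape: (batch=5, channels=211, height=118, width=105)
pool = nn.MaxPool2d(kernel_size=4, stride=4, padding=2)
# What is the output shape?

Input shape: (5, 211, 118, 105)
Output shape: (5, 211, 30, 27)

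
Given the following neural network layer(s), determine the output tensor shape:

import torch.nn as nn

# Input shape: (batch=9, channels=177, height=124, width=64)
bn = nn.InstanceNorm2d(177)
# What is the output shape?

Input shape: (9, 177, 124, 64)
Output shape: (9, 177, 124, 64)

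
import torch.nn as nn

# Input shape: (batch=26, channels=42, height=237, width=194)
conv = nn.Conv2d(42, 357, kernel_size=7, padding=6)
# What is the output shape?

Input shape: (26, 42, 237, 194)
Output shape: (26, 357, 243, 200)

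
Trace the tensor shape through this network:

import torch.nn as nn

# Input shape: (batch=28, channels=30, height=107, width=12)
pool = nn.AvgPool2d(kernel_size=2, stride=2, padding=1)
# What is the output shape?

Input shape: (28, 30, 107, 12)
Output shape: (28, 30, 54, 7)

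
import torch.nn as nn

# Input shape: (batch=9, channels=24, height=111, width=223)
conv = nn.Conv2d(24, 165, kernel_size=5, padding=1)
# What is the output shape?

Input shape: (9, 24, 111, 223)
Output shape: (9, 165, 109, 221)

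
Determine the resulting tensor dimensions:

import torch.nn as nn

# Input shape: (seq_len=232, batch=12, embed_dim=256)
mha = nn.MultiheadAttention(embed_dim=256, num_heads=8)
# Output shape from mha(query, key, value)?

Input shape: (232, 12, 256)
Output shape: (232, 12, 256)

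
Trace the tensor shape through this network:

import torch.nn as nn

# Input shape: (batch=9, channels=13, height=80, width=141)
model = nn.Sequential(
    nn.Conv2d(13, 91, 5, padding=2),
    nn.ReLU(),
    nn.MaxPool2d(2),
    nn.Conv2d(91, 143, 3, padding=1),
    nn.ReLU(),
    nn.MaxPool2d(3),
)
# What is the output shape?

Input shape: (9, 13, 80, 141)
  -> after first Conv2d: (9, 91, 80, 141)
  -> after first MaxPool2d: (9, 91, 40, 70)
  -> after second Conv2d: (9, 143, 40, 70)
Output shape: (9, 143, 13, 23)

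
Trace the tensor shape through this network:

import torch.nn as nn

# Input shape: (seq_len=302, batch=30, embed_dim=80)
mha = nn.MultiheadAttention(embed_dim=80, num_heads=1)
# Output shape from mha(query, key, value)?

Input shape: (302, 30, 80)
Output shape: (302, 30, 80)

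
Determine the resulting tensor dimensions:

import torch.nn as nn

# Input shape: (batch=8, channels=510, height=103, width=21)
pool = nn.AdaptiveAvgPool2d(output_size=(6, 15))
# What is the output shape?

Input shape: (8, 510, 103, 21)
Output shape: (8, 510, 6, 15)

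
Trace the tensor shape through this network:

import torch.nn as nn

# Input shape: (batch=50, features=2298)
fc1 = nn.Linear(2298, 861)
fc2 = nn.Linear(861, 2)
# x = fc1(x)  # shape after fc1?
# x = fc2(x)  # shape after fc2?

Input shape: (50, 2298)
  -> after fc1: (50, 861)
Output shape: (50, 2)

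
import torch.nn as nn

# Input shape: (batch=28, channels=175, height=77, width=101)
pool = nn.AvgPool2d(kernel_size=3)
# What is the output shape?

Input shape: (28, 175, 77, 101)
Output shape: (28, 175, 25, 33)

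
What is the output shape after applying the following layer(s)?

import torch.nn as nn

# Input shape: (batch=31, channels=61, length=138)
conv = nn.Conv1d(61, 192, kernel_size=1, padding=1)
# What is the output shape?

Input shape: (31, 61, 138)
Output shape: (31, 192, 140)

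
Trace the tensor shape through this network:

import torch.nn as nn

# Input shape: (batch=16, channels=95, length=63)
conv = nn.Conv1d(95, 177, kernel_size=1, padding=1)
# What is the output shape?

Input shape: (16, 95, 63)
Output shape: (16, 177, 65)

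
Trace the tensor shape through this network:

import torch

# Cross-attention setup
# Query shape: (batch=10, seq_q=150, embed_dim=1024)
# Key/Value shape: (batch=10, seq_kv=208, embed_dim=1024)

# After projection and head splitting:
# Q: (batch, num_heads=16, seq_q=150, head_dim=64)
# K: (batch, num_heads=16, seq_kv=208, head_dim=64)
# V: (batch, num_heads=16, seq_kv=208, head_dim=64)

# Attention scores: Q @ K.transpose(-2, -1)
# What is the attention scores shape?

Input shape: (10, 150, 1024)
Output shape: (10, 16, 150, 208)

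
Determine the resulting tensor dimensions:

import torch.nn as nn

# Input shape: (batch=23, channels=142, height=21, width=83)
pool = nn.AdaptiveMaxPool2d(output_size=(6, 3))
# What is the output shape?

Input shape: (23, 142, 21, 83)
Output shape: (23, 142, 6, 3)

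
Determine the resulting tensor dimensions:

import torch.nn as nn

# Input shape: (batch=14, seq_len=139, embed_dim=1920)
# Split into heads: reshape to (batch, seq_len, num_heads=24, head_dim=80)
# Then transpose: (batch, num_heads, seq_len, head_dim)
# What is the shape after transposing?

Input shape: (14, 139, 1920)
  -> after reshape: (14, 139, 24, 80)
Output shape: (14, 24, 139, 80)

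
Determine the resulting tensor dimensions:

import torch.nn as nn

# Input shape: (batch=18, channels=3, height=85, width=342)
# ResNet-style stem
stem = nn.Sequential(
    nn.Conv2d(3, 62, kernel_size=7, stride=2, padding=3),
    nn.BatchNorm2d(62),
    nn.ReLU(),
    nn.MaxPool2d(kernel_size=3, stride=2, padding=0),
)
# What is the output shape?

Input shape: (18, 3, 85, 342)
  -> after Conv2d 7x7 stride=2: (18, 62, 43, 171)
Output shape: (18, 62, 21, 85)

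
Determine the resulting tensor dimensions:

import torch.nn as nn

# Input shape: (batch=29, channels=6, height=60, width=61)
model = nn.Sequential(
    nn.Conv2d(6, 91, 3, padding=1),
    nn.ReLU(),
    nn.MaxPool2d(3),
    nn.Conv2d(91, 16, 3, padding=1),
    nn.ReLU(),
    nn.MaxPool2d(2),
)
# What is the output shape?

Input shape: (29, 6, 60, 61)
  -> after first Conv2d: (29, 91, 60, 61)
  -> after first MaxPool2d: (29, 91, 20, 20)
  -> after second Conv2d: (29, 16, 20, 20)
Output shape: (29, 16, 10, 10)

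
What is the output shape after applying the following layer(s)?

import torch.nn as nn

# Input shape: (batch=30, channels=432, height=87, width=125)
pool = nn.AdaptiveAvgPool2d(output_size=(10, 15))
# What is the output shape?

Input shape: (30, 432, 87, 125)
Output shape: (30, 432, 10, 15)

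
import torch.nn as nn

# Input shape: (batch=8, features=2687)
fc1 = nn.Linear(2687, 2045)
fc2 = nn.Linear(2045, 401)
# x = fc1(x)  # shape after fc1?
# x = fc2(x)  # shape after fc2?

Input shape: (8, 2687)
  -> after fc1: (8, 2045)
Output shape: (8, 401)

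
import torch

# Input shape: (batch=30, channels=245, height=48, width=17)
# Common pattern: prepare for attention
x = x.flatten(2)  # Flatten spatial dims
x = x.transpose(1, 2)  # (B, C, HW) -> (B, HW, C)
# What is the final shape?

Input shape: (30, 245, 48, 17)
  -> after flatten(2): (30, 245, 816)
Output shape: (30, 816, 245)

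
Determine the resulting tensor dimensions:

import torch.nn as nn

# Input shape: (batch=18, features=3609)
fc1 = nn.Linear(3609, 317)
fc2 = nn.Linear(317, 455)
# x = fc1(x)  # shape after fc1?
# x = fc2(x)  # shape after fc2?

Input shape: (18, 3609)
  -> after fc1: (18, 317)
Output shape: (18, 455)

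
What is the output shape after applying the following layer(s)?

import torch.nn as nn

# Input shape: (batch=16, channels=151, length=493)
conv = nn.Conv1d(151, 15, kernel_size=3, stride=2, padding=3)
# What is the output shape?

Input shape: (16, 151, 493)
Output shape: (16, 15, 249)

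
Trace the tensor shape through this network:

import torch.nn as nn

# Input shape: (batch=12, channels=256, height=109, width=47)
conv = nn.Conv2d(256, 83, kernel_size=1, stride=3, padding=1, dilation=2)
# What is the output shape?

Input shape: (12, 256, 109, 47)
Output shape: (12, 83, 37, 17)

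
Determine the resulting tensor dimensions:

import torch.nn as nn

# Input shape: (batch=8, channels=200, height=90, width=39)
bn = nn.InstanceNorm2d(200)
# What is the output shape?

Input shape: (8, 200, 90, 39)
Output shape: (8, 200, 90, 39)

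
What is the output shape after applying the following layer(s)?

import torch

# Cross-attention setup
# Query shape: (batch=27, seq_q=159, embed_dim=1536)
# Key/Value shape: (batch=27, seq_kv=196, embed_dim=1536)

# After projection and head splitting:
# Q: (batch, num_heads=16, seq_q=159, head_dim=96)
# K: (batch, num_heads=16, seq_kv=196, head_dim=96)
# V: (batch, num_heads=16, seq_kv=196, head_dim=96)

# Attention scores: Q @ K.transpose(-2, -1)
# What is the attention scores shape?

Input shape: (27, 159, 1536)
Output shape: (27, 16, 159, 196)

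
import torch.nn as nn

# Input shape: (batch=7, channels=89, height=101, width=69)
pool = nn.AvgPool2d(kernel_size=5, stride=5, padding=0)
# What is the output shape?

Input shape: (7, 89, 101, 69)
Output shape: (7, 89, 20, 13)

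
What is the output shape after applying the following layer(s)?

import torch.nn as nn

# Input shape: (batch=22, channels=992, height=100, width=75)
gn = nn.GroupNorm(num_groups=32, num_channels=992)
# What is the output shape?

Input shape: (22, 992, 100, 75)
Output shape: (22, 992, 100, 75)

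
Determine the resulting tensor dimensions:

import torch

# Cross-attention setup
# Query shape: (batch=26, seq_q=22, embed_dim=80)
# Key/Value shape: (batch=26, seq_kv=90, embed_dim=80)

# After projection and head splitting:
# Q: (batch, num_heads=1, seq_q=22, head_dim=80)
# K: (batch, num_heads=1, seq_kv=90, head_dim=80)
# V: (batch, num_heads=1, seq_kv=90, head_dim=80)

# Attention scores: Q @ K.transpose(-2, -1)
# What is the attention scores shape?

Input shape: (26, 22, 80)
Output shape: (26, 1, 22, 90)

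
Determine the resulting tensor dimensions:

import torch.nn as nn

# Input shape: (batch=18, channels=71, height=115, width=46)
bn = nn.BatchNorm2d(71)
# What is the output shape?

Input shape: (18, 71, 115, 46)
Output shape: (18, 71, 115, 46)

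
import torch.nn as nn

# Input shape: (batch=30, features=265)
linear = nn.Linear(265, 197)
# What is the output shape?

Input shape: (30, 265)
Output shape: (30, 197)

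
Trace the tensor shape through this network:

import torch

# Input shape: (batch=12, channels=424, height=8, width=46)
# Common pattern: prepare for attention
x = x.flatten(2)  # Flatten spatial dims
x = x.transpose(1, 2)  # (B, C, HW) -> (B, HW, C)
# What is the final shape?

Input shape: (12, 424, 8, 46)
  -> after flatten(2): (12, 424, 368)
Output shape: (12, 368, 424)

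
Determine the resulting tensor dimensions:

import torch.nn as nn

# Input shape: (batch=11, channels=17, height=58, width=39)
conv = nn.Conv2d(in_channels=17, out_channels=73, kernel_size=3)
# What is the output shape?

Input shape: (11, 17, 58, 39)
Output shape: (11, 73, 56, 37)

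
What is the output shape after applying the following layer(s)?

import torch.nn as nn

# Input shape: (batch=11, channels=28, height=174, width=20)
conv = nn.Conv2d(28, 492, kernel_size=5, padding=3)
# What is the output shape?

Input shape: (11, 28, 174, 20)
Output shape: (11, 492, 176, 22)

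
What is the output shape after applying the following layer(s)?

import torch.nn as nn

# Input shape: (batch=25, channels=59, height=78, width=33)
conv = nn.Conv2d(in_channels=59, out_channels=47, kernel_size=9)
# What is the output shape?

Input shape: (25, 59, 78, 33)
Output shape: (25, 47, 70, 25)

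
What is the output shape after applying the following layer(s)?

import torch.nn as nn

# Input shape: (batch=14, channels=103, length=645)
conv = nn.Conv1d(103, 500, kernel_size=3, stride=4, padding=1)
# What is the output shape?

Input shape: (14, 103, 645)
Output shape: (14, 500, 162)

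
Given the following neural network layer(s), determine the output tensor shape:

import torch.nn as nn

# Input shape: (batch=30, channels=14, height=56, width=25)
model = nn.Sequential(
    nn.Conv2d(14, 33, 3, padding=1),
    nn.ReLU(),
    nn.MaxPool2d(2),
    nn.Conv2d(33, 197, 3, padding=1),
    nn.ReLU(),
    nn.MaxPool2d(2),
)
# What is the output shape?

Input shape: (30, 14, 56, 25)
  -> after first Conv2d: (30, 33, 56, 25)
  -> after first MaxPool2d: (30, 33, 28, 12)
  -> after second Conv2d: (30, 197, 28, 12)
Output shape: (30, 197, 14, 6)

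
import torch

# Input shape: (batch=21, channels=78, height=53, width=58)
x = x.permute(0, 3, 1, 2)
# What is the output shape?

Input shape: (21, 78, 53, 58)
Output shape: (21, 58, 78, 53)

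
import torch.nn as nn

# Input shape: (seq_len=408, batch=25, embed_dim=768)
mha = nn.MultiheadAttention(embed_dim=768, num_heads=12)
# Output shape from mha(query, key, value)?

Input shape: (408, 25, 768)
Output shape: (408, 25, 768)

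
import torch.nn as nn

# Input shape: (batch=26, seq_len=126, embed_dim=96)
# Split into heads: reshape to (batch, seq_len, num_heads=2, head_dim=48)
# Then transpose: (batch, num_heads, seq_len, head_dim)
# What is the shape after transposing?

Input shape: (26, 126, 96)
  -> after reshape: (26, 126, 2, 48)
Output shape: (26, 2, 126, 48)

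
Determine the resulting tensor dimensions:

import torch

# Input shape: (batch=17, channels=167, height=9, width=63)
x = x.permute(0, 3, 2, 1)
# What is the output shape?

Input shape: (17, 167, 9, 63)
Output shape: (17, 63, 9, 167)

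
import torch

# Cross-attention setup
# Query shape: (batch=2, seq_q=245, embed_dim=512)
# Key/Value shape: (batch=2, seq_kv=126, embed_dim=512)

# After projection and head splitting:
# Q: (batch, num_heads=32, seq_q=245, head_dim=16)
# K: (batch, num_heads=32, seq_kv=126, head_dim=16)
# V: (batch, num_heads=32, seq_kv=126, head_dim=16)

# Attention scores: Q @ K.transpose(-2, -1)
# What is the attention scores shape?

Input shape: (2, 245, 512)
Output shape: (2, 32, 245, 126)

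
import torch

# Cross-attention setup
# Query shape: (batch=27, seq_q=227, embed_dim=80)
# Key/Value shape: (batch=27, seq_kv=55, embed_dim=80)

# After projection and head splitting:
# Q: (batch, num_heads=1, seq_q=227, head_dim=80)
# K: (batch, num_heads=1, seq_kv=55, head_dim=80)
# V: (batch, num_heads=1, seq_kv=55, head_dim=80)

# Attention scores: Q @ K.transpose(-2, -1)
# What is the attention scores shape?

Input shape: (27, 227, 80)
Output shape: (27, 1, 227, 55)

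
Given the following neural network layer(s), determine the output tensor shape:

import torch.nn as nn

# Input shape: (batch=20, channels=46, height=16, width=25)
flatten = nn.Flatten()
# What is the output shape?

Input shape: (20, 46, 16, 25)
Output shape: (20, 18400)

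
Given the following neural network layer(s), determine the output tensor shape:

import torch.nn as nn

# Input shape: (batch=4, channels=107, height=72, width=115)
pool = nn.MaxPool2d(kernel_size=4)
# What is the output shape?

Input shape: (4, 107, 72, 115)
Output shape: (4, 107, 18, 28)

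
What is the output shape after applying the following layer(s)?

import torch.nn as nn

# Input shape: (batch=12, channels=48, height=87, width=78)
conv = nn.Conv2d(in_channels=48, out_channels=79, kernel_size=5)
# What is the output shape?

Input shape: (12, 48, 87, 78)
Output shape: (12, 79, 83, 74)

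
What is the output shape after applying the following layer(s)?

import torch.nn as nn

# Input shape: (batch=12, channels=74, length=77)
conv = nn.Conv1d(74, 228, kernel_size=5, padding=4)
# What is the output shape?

Input shape: (12, 74, 77)
Output shape: (12, 228, 81)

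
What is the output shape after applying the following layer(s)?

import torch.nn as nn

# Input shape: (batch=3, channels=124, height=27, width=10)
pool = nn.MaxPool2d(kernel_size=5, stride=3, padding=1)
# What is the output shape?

Input shape: (3, 124, 27, 10)
Output shape: (3, 124, 9, 3)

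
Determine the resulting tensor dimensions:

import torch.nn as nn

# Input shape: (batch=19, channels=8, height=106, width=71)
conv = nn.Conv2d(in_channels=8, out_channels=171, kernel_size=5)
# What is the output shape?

Input shape: (19, 8, 106, 71)
Output shape: (19, 171, 102, 67)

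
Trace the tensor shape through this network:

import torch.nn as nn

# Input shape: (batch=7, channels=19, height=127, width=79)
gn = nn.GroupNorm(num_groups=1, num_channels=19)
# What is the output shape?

Input shape: (7, 19, 127, 79)
Output shape: (7, 19, 127, 79)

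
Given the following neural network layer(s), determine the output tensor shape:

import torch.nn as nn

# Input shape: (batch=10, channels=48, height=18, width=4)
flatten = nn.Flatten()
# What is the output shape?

Input shape: (10, 48, 18, 4)
Output shape: (10, 3456)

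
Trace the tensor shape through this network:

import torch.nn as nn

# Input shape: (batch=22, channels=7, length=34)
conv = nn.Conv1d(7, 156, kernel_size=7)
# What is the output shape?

Input shape: (22, 7, 34)
Output shape: (22, 156, 28)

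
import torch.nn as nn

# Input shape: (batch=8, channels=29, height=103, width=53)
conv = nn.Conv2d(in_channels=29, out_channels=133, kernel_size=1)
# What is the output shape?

Input shape: (8, 29, 103, 53)
Output shape: (8, 133, 103, 53)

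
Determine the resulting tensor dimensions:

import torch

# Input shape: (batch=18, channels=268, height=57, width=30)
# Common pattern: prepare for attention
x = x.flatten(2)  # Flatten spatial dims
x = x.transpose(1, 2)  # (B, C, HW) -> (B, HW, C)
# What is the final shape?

Input shape: (18, 268, 57, 30)
  -> after flatten(2): (18, 268, 1710)
Output shape: (18, 1710, 268)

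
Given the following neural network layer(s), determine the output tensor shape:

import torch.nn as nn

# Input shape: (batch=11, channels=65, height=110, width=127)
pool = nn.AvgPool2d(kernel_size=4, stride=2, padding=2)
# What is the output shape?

Input shape: (11, 65, 110, 127)
Output shape: (11, 65, 56, 64)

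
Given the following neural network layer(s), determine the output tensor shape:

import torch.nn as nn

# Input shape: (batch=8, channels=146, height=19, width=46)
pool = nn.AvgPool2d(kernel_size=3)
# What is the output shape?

Input shape: (8, 146, 19, 46)
Output shape: (8, 146, 6, 15)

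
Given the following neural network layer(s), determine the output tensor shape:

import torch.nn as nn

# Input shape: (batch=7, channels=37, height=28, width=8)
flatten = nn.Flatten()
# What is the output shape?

Input shape: (7, 37, 28, 8)
Output shape: (7, 8288)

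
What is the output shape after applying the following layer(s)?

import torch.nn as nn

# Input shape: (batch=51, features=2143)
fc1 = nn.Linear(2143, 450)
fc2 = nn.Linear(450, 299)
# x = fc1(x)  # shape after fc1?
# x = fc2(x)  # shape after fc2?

Input shape: (51, 2143)
  -> after fc1: (51, 450)
Output shape: (51, 299)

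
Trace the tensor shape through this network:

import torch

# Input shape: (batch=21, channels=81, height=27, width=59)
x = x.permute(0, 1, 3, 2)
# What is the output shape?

Input shape: (21, 81, 27, 59)
Output shape: (21, 81, 59, 27)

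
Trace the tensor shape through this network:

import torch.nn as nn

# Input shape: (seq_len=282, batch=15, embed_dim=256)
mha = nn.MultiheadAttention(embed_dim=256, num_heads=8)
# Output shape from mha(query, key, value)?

Input shape: (282, 15, 256)
Output shape: (282, 15, 256)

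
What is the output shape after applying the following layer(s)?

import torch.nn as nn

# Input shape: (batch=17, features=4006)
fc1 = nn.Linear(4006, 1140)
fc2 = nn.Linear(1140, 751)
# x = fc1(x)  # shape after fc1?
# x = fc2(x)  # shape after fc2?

Input shape: (17, 4006)
  -> after fc1: (17, 1140)
Output shape: (17, 751)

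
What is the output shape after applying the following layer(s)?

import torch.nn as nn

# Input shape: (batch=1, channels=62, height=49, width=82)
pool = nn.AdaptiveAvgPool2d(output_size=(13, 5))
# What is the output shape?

Input shape: (1, 62, 49, 82)
Output shape: (1, 62, 13, 5)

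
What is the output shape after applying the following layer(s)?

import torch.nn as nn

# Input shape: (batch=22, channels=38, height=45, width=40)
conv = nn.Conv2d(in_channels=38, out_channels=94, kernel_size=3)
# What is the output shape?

Input shape: (22, 38, 45, 40)
Output shape: (22, 94, 43, 38)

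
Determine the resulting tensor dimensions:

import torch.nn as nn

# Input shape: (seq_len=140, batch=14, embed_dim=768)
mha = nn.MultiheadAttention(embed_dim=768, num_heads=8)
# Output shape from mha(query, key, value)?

Input shape: (140, 14, 768)
Output shape: (140, 14, 768)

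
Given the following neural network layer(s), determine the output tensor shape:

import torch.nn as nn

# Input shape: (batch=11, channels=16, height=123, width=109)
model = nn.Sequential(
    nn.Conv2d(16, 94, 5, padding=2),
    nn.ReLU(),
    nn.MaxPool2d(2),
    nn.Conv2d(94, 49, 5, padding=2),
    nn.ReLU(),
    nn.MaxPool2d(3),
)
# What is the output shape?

Input shape: (11, 16, 123, 109)
  -> after first Conv2d: (11, 94, 123, 109)
  -> after first MaxPool2d: (11, 94, 61, 54)
  -> after second Conv2d: (11, 49, 61, 54)
Output shape: (11, 49, 20, 18)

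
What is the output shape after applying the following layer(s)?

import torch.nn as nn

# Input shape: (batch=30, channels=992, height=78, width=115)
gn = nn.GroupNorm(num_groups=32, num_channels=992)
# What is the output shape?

Input shape: (30, 992, 78, 115)
Output shape: (30, 992, 78, 115)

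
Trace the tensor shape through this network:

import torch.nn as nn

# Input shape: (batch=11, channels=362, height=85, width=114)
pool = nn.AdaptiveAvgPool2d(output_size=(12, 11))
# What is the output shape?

Input shape: (11, 362, 85, 114)
Output shape: (11, 362, 12, 11)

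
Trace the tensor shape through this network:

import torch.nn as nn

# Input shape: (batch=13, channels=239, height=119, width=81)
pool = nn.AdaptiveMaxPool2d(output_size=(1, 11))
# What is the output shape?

Input shape: (13, 239, 119, 81)
Output shape: (13, 239, 1, 11)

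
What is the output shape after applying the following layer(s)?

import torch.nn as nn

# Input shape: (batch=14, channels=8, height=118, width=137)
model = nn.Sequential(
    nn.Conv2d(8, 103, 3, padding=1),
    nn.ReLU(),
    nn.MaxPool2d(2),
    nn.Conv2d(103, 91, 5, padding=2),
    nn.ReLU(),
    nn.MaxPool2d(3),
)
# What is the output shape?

Input shape: (14, 8, 118, 137)
  -> after first Conv2d: (14, 103, 118, 137)
  -> after first MaxPool2d: (14, 103, 59, 68)
  -> after second Conv2d: (14, 91, 59, 68)
Output shape: (14, 91, 19, 22)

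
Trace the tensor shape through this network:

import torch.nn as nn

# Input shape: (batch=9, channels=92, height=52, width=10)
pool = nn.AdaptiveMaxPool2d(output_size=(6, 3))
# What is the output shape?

Input shape: (9, 92, 52, 10)
Output shape: (9, 92, 6, 3)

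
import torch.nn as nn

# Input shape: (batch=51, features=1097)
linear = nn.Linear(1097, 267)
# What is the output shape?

Input shape: (51, 1097)
Output shape: (51, 267)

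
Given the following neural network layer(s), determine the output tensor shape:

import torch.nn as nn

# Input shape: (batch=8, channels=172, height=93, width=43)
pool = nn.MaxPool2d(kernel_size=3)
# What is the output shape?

Input shape: (8, 172, 93, 43)
Output shape: (8, 172, 31, 14)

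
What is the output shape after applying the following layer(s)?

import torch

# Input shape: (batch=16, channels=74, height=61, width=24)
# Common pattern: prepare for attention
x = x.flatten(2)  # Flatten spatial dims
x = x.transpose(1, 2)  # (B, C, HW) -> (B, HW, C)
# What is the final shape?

Input shape: (16, 74, 61, 24)
  -> after flatten(2): (16, 74, 1464)
Output shape: (16, 1464, 74)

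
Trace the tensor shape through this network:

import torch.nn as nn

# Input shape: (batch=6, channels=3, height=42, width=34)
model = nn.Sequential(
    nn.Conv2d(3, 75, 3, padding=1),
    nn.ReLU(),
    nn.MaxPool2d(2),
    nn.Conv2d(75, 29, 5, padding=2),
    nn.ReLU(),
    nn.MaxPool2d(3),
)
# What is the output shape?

Input shape: (6, 3, 42, 34)
  -> after first Conv2d: (6, 75, 42, 34)
  -> after first MaxPool2d: (6, 75, 21, 17)
  -> after second Conv2d: (6, 29, 21, 17)
Output shape: (6, 29, 7, 5)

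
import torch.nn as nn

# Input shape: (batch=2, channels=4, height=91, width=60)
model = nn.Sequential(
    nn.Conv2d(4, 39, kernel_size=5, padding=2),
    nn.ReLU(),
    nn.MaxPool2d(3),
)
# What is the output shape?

Input shape: (2, 4, 91, 60)
  -> after Conv2d: (2, 39, 91, 60)
  -> after ReLU: (2, 39, 91, 60)
Output shape: (2, 39, 30, 20)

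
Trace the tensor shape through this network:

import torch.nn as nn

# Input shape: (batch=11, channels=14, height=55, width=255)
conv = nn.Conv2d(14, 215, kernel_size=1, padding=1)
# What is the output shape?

Input shape: (11, 14, 55, 255)
Output shape: (11, 215, 57, 257)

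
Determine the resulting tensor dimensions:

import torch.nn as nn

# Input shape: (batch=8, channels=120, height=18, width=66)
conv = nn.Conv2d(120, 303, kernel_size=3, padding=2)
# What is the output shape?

Input shape: (8, 120, 18, 66)
Output shape: (8, 303, 20, 68)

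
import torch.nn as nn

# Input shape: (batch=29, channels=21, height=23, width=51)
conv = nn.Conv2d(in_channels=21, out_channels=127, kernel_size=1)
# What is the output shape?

Input shape: (29, 21, 23, 51)
Output shape: (29, 127, 23, 51)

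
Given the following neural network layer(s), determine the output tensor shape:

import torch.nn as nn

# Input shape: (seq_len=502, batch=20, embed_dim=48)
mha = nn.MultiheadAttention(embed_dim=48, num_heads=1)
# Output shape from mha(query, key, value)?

Input shape: (502, 20, 48)
Output shape: (502, 20, 48)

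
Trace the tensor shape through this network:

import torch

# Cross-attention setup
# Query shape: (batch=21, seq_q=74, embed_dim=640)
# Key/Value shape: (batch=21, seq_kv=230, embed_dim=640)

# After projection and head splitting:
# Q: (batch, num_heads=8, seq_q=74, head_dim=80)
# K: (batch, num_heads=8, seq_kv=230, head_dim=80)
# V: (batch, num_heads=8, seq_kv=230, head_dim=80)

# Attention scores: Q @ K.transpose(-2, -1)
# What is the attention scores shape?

Input shape: (21, 74, 640)
Output shape: (21, 8, 74, 230)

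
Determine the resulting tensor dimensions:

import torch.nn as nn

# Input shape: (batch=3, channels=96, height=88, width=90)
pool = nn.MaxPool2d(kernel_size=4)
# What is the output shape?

Input shape: (3, 96, 88, 90)
Output shape: (3, 96, 22, 22)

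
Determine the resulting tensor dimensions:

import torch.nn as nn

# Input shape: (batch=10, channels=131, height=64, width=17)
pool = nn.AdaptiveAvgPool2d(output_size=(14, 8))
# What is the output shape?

Input shape: (10, 131, 64, 17)
Output shape: (10, 131, 14, 8)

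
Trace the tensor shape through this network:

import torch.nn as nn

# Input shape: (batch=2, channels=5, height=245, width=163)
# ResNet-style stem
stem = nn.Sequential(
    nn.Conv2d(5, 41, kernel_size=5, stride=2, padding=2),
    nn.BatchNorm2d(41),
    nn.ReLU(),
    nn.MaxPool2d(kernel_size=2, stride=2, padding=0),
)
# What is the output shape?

Input shape: (2, 5, 245, 163)
  -> after Conv2d 5x5 stride=2: (2, 41, 123, 82)
Output shape: (2, 41, 61, 41)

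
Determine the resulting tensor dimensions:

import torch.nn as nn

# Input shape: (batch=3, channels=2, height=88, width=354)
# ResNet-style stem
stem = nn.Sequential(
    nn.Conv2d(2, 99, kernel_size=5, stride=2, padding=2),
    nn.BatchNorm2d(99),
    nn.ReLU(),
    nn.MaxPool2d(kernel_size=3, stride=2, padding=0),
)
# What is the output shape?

Input shape: (3, 2, 88, 354)
  -> after Conv2d 5x5 stride=2: (3, 99, 44, 177)
Output shape: (3, 99, 21, 88)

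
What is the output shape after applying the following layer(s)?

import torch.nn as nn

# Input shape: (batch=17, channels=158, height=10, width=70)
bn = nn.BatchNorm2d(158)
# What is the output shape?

Input shape: (17, 158, 10, 70)
Output shape: (17, 158, 10, 70)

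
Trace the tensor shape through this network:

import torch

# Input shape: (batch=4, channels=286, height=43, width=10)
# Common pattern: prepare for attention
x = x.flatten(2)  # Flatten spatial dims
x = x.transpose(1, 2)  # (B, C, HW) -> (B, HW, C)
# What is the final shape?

Input shape: (4, 286, 43, 10)
  -> after flatten(2): (4, 286, 430)
Output shape: (4, 430, 286)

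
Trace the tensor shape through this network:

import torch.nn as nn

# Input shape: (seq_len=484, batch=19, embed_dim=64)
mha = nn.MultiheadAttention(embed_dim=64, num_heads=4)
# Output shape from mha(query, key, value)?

Input shape: (484, 19, 64)
Output shape: (484, 19, 64)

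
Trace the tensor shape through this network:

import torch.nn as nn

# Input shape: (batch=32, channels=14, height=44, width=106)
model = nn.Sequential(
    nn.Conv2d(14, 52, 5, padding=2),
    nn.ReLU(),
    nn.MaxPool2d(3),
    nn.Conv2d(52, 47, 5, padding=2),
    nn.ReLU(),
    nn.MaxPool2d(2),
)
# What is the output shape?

Input shape: (32, 14, 44, 106)
  -> after first Conv2d: (32, 52, 44, 106)
  -> after first MaxPool2d: (32, 52, 14, 35)
  -> after second Conv2d: (32, 47, 14, 35)
Output shape: (32, 47, 7, 17)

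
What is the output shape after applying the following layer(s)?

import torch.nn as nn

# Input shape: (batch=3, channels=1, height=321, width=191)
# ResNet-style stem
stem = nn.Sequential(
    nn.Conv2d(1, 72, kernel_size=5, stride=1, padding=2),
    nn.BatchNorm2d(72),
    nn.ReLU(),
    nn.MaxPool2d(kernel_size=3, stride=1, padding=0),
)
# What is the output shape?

Input shape: (3, 1, 321, 191)
  -> after Conv2d 5x5 stride=1: (3, 72, 321, 191)
Output shape: (3, 72, 319, 189)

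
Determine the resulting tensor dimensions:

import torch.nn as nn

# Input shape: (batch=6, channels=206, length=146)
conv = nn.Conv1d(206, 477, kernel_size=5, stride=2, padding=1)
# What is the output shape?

Input shape: (6, 206, 146)
Output shape: (6, 477, 72)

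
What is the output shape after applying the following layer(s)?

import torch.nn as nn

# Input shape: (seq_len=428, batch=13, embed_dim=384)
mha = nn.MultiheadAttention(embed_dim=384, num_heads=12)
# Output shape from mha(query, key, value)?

Input shape: (428, 13, 384)
Output shape: (428, 13, 384)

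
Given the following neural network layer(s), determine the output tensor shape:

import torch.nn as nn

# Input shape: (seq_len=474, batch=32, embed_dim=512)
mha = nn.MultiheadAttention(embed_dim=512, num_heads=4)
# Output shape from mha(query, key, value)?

Input shape: (474, 32, 512)
Output shape: (474, 32, 512)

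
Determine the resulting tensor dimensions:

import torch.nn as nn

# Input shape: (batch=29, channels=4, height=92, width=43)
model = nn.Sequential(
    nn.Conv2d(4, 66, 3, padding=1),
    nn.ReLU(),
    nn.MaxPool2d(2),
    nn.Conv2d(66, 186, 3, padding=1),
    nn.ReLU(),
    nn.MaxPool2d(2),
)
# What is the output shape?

Input shape: (29, 4, 92, 43)
  -> after first Conv2d: (29, 66, 92, 43)
  -> after first MaxPool2d: (29, 66, 46, 21)
  -> after second Conv2d: (29, 186, 46, 21)
Output shape: (29, 186, 23, 10)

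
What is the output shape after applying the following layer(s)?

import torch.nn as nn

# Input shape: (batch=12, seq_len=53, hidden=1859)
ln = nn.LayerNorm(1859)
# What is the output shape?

Input shape: (12, 53, 1859)
Output shape: (12, 53, 1859)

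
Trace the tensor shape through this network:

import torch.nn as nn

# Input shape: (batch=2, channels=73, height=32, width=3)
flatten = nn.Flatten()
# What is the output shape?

Input shape: (2, 73, 32, 3)
Output shape: (2, 7008)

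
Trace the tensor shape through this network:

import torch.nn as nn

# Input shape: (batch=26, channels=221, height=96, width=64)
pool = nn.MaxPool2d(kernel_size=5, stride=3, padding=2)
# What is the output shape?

Input shape: (26, 221, 96, 64)
Output shape: (26, 221, 32, 22)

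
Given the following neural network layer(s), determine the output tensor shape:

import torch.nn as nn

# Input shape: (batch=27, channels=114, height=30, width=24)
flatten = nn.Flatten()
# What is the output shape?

Input shape: (27, 114, 30, 24)
Output shape: (27, 82080)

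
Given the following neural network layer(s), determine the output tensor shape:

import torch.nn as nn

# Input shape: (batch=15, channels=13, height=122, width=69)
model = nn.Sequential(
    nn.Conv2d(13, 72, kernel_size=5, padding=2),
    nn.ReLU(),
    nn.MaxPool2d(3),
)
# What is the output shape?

Input shape: (15, 13, 122, 69)
  -> after Conv2d: (15, 72, 122, 69)
  -> after ReLU: (15, 72, 122, 69)
Output shape: (15, 72, 40, 23)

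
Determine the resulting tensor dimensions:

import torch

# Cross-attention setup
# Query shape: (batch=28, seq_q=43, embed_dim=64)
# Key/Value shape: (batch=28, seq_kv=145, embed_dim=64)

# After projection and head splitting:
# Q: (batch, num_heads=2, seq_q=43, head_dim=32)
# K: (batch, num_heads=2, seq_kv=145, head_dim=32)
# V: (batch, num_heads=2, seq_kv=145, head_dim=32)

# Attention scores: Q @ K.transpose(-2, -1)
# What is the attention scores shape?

Input shape: (28, 43, 64)
Output shape: (28, 2, 43, 145)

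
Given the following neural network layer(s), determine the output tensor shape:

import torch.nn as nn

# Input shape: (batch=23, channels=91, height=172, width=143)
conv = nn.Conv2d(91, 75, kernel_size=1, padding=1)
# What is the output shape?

Input shape: (23, 91, 172, 143)
Output shape: (23, 75, 174, 145)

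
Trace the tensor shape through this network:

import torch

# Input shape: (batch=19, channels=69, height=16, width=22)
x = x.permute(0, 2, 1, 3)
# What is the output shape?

Input shape: (19, 69, 16, 22)
Output shape: (19, 16, 69, 22)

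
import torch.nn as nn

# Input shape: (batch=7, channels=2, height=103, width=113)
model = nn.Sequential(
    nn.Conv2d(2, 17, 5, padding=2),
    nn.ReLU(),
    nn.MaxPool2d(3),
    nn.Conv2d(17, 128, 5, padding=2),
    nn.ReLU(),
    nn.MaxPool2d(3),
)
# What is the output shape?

Input shape: (7, 2, 103, 113)
  -> after first Conv2d: (7, 17, 103, 113)
  -> after first MaxPool2d: (7, 17, 34, 37)
  -> after second Conv2d: (7, 128, 34, 37)
Output shape: (7, 128, 11, 12)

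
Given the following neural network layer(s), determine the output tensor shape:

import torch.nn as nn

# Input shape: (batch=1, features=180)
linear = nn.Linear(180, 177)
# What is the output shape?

Input shape: (1, 180)
Output shape: (1, 177)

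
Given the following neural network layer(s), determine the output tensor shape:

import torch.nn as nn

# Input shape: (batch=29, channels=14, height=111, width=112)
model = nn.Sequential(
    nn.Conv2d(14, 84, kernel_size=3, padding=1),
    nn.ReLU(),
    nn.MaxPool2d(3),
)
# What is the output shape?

Input shape: (29, 14, 111, 112)
  -> after Conv2d: (29, 84, 111, 112)
  -> after ReLU: (29, 84, 111, 112)
Output shape: (29, 84, 37, 37)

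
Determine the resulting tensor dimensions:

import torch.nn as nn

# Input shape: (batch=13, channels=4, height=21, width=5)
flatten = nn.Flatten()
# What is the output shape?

Input shape: (13, 4, 21, 5)
Output shape: (13, 420)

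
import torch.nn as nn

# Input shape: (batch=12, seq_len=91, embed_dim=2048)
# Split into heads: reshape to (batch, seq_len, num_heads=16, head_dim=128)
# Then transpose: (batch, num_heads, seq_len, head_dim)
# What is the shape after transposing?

Input shape: (12, 91, 2048)
  -> after reshape: (12, 91, 16, 128)
Output shape: (12, 16, 91, 128)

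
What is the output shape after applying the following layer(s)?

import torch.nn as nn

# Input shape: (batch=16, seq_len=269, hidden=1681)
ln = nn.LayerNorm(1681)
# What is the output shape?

Input shape: (16, 269, 1681)
Output shape: (16, 269, 1681)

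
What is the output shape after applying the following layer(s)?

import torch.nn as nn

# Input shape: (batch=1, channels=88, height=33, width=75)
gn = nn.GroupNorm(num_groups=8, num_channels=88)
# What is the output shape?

Input shape: (1, 88, 33, 75)
Output shape: (1, 88, 33, 75)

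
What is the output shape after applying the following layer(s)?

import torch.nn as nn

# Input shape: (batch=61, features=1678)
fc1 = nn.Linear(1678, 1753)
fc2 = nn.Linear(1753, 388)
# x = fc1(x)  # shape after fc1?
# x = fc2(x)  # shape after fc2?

Input shape: (61, 1678)
  -> after fc1: (61, 1753)
Output shape: (61, 388)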